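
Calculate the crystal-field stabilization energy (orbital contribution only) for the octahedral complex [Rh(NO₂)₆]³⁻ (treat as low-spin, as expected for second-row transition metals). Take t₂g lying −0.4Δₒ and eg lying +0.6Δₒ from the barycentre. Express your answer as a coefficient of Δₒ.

Each NO₂⁻ contributes -1; 6 × (-1) = -6. With overall charge -3, Rh is in the +3 oxidation state.
Rh³⁺: group 9, so d-count = 9 − 3 = 6.
Configuration: t₂g⁶ eg⁰.
CFSE = 6(-0.4Δₒ) + 0(0.6Δₒ) = -2.4Δₒ + 0.0Δₒ = -2.4Δₒ.

-2.4 Δₒ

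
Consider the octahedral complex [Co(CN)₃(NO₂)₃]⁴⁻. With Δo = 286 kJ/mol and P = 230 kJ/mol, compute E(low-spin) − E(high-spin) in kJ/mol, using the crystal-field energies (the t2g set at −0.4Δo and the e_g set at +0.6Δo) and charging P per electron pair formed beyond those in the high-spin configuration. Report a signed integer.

-56

Ligand charges: 3×(-1) from CN⁻ and 3×(-1) from NO₂⁻ sum to -6; with overall charge -4, Co is +2.
Co²⁺: group 9, so d-count = 9 − 2 = 7.
High-spin: t2g^5 e_g^2, CFSE = -0.8Δo = -229 kJ/mol.
Low-spin: t2g^6 e_g^1, orbital CFSE = -1.8Δo = -515 kJ/mol; plus 1 excess pair × P = +230 kJ/mol; total -285 kJ/mol.
Thus E(LS) − E(HS) = -56 kJ/mol.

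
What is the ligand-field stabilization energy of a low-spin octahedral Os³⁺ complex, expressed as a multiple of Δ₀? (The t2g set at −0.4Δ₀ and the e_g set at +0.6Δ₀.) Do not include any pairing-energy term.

-2.0 Δ₀

Os³⁺: group 8, so d-count = 8 − 3 = 5.
Configuration: t2g^5 e_g^0.
CFSE = 5(-0.4Δ₀) + 0(0.6Δ₀) = -2.0Δ₀ + 0.0Δ₀ = -2.0Δ₀.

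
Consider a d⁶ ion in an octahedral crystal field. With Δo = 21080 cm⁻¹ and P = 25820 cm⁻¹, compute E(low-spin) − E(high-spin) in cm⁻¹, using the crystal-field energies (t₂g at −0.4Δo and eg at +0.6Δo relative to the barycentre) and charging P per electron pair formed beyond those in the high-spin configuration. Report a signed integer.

9480

High-spin d⁶ fills as t₂g⁴ eg² with CFSE 4(−0.4) + 2(+0.6) = -0.4Δo = -8432 cm⁻¹.
For low-spin the configuration is t₂g⁶ eg⁰: orbital energy -2.4 × 21080 = -50592 cm⁻¹, and 2 additional pairs relative to high-spin add 51640 cm⁻¹, giving 1048 cm⁻¹.
E(LS) − E(HS) = 1048 − (-8432) = 9480 cm⁻¹.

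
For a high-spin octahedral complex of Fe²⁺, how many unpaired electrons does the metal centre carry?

4

Fe is in group 8, so Fe²⁺ is d⁶ (8 − 2 = 6).
Configuration: t₂g⁴ eg², giving 4 unpaired electrons.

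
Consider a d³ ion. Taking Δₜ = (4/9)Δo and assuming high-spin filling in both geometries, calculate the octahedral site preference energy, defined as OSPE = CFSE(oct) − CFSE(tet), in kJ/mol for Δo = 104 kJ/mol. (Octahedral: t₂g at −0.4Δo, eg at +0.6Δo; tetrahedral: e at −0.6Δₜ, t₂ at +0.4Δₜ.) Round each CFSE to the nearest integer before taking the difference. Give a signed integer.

Octahedral high-spin t2g^3 e_g^0: CFSE = -1.2 × 104 = -125 kJ/mol.
Tetrahedral: e^2 t2^1, CFSE = 2(−0.6) + 1(+0.4) = -0.8Δₜ = -0.8 × (4/9) × 104 = -37 kJ/mol.
Subtracting, OSPE = -125 − (-37) = -88 kJ/mol.

-88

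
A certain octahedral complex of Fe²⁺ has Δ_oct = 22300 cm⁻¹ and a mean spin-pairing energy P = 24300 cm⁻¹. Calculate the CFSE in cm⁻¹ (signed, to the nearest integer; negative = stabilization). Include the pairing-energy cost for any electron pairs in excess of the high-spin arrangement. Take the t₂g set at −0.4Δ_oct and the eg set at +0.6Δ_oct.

-8920

Group 8 minus oxidation state +2 gives a d⁶ configuration for Fe²⁺.
Δ_oct < P, so pairing is avoided: the ground state is high-spin.
Filling d⁶ accordingly: t₂g⁴ eg².
Orbital CFSE = -0.4Δ_oct = -0.4 × 22300 = -8920 cm⁻¹.
High-spin has no excess pairs, so no pairing correction applies.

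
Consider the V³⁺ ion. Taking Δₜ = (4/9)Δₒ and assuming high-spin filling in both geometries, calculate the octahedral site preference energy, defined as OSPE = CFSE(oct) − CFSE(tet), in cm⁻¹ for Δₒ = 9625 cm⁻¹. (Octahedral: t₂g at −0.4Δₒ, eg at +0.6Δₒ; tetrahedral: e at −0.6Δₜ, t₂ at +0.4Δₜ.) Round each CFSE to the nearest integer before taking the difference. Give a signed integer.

-2567

V sits in group 5; removing 3 electrons leaves V³⁺ with 5 − 3 = 2 d electrons.
In an octahedral site d² (HS) is t2g^2 e_g^0, giving CFSE(oct) = -0.8Δₒ = -7700 cm⁻¹.
Tetrahedral e^2 t2^0 gives -1.2Δₜ = -1.2 × (4/9) × 9625 = -5133 cm⁻¹.
Subtracting, OSPE = -7700 − (-5133) = -2567 cm⁻¹.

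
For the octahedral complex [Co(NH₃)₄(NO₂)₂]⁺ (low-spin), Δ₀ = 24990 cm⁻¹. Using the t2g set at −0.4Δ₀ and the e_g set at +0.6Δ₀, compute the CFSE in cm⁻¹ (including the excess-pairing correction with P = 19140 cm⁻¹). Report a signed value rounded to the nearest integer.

Ligand charges: 4×(+0) from NH₃ and 2×(-1) from NO₂⁻ sum to -2; with overall charge +1, Co is +3.
Co sits in group 9; removing 3 electrons leaves Co³⁺ with 9 − 3 = 6 d electrons.
Configuration: t2g^6 e_g^0.
Orbital CFSE = 6(-0.4) + 0(0.6) = -2.4Δ₀ = -2.4 × 24990 = -59976 cm⁻¹.
Relative to high-spin t2g^4 e_g^2 (1 paired), the low-spin configuration has 2 additional pairs, contributing +2 × 19140 = +38280 cm⁻¹.
Overall CFSE = -59976 + 38280 = -21696 cm⁻¹.

-21696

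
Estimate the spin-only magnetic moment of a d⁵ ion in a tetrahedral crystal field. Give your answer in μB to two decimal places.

5.92 μB

Tetrahedral splitting is small, so the complex is high-spin.
Configuration: e² t₂³ → 5 unpaired electrons.
μ(spin-only) = √[5(5+2)] = √35 ≈ 5.92 μB.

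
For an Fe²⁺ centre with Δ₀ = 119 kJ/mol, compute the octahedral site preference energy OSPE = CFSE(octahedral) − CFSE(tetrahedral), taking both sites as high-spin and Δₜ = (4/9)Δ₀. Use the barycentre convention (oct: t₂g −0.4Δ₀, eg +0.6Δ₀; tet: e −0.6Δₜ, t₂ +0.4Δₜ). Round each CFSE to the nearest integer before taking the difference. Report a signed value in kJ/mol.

-16

Group 8 minus oxidation state +2 gives a d⁶ configuration for Fe²⁺.
Octahedral high-spin t₂g⁴ eg²: CFSE = -0.4 × 119 = -48 kJ/mol.
Tetrahedral: e³ t₂³, CFSE = 3(−0.6) + 3(+0.4) = -0.6Δₜ = -0.6 × (4/9) × 119 = -32 kJ/mol.
OSPE = -48 − (-32) = -16 kJ/mol.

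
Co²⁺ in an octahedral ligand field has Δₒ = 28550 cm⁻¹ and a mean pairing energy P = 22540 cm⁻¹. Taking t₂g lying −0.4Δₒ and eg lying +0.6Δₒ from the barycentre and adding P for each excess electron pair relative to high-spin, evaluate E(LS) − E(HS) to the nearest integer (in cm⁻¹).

-6010

Co sits in group 9; removing 2 electrons leaves Co²⁺ with 9 − 2 = 7 d electrons.
In the high-spin limit (t₂g⁵ eg²) the orbital term is -0.8Δₒ = -22840 cm⁻¹, with no excess pairing.
Low-spin t₂g⁶ eg¹ gives -1.8Δₒ = -51390 cm⁻¹, but forming 1 extra pair costs 1P = 22540 cm⁻¹, so E(LS) = -51390 + 22540 = -28850 cm⁻¹.
Thus E(LS) − E(HS) = -6010 cm⁻¹.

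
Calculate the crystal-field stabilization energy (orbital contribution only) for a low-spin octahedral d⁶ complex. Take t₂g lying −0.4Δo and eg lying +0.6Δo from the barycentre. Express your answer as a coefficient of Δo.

Configuration: t₂g⁶ eg⁰.
CFSE = 6(-0.4Δo) + 0(0.6Δo) = -2.4Δo + 0.0Δo = -2.4Δo.

-2.4 Δo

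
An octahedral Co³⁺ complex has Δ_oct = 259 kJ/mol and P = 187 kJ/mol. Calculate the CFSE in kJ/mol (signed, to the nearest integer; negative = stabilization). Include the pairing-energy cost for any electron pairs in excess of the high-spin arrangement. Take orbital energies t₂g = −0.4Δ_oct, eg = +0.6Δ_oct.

-248

Co sits in group 9; removing 3 electrons leaves Co³⁺ with 9 − 3 = 6 d electrons.
Since Δ_oct = 259 kJ/mol > P = 187 kJ/mol, the complex adopts the low-spin configuration.
Configuration: t₂g⁶ eg⁰.
Orbital CFSE = -2.4Δ_oct = -2.4 × 259 = -622 kJ/mol.
Excess pairs vs high-spin: 3 − 1 = 2; pairing cost = +374 kJ/mol.
Net CFSE = -622 + 374 = -248 kJ/mol.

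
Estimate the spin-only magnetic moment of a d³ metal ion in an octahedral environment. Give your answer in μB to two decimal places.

Configuration: t2g^3 e_g^0 → 3 unpaired electrons.
μ(spin-only) = √[3(3+2)] = √15 ≈ 3.87 μB.

3.87 μB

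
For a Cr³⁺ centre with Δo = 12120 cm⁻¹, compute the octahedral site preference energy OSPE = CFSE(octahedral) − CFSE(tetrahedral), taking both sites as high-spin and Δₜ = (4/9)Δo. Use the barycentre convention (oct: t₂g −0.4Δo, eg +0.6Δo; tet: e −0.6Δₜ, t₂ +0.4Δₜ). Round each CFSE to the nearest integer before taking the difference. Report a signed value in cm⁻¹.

Cr is in group 6, so Cr³⁺ is d³ (6 − 3 = 3).
In an octahedral site d³ (HS) is t₂g³ eg⁰, giving CFSE(oct) = -1.2Δo = -14544 cm⁻¹.
In a tetrahedral site the filling is e² t₂¹: CFSE(tet) = -0.8Δₜ = -0.8 × (4/9)(12120) = -4309 cm⁻¹.
Subtracting, OSPE = -14544 − (-4309) = -10235 cm⁻¹.

-10235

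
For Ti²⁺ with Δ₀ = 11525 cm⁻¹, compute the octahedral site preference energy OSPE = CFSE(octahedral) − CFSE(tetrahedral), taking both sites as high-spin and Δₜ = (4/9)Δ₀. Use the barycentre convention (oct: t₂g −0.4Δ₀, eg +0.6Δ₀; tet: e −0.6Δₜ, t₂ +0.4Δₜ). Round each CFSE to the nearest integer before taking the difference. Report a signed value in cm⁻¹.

Group 4 minus oxidation state +2 gives a d² configuration for Ti²⁺.
Octahedral (high-spin): t₂g² eg⁰, CFSE = 2(−0.4) + 0(+0.6) = -0.8Δ₀ = -0.8 × 11525 = -9220 cm⁻¹.
In a tetrahedral site the filling is e² t₂⁰: CFSE(tet) = -1.2Δₜ = -1.2 × (4/9)(11525) = -6147 cm⁻¹.
Subtracting, OSPE = -9220 − (-6147) = -3073 cm⁻¹.

-3073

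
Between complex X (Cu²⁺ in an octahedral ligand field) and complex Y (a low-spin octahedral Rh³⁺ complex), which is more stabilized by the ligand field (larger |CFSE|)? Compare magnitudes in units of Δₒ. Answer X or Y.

X: Cu sits in group 11; removing 2 electrons leaves Cu²⁺ with 11 − 2 = 9 d electrons; For octahedral d⁹ the high- and low-spin configurations coincide; t₂g⁶ eg³, CFSE = -0.6Δₒ.
Y: Group 9 minus oxidation state +3 gives a d⁶ configuration for Rh³⁺; t2g^6 e_g^0, CFSE = -2.4Δₒ.
So Y has the larger |CFSE|.

Y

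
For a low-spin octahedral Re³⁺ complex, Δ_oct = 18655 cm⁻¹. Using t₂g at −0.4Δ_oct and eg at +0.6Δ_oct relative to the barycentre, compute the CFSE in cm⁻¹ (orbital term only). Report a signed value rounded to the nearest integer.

-29848

Re is in group 7, so Re³⁺ is d⁴ (7 − 3 = 4).
The d⁴ electrons fill as t₂g⁴ eg⁰.
Orbital CFSE = 4(-0.4) + 0(0.6) = -1.6Δ_oct = -1.6 × 18655 = -29848 cm⁻¹.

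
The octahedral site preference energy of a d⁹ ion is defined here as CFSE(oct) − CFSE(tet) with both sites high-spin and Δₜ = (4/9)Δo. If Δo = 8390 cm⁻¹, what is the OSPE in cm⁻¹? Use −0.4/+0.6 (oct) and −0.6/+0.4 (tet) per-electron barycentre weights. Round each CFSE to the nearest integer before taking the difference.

Octahedral high-spin t2g^6 e_g^3: CFSE = -0.6 × 8390 = -5034 cm⁻¹.
In a tetrahedral site the filling is e^4 t2^5: CFSE(tet) = -0.4Δₜ = -0.4 × (4/9)(8390) = -1492 cm⁻¹.
OSPE = CFSE(oct) − CFSE(tet) = -5034 − (-1492) = -3542 cm⁻¹.

-3542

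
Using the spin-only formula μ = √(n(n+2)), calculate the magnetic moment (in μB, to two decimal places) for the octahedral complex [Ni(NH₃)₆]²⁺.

NH₃ is neutral, so the +2 overall charge sits on Ni: oxidation state +2.
Ni is in group 10, so Ni²⁺ is d⁸ (10 − 2 = 8).
Configuration: t2g^6 e_g^2 → 2 unpaired electrons.
μ(spin-only) = √[2(2+2)] = √8 ≈ 2.83 μB.

2.83 μB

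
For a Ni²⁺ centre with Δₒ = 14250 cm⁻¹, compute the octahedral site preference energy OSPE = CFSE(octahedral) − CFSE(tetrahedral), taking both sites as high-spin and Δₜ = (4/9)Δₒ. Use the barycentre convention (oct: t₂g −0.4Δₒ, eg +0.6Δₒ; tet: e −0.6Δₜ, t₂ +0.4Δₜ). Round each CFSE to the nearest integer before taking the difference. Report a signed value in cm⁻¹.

Ni²⁺: group 10, so d-count = 10 − 2 = 8.
In an octahedral site d⁸ (HS) is t₂g⁶ eg², giving CFSE(oct) = -1.2Δₒ = -17100 cm⁻¹.
Tetrahedral: e⁴ t₂⁴, CFSE = 4(−0.6) + 4(+0.4) = -0.8Δₜ = -0.8 × (4/9) × 14250 = -5067 cm⁻¹.
OSPE = CFSE(oct) − CFSE(tet) = -17100 − (-5067) = -12033 cm⁻¹.

-12033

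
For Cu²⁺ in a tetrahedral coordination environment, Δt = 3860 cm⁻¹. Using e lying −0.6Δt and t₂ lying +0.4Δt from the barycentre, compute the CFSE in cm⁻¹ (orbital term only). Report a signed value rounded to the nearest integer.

Cu is in group 11, so Cu²⁺ is d⁹ (11 − 2 = 9).
With tetrahedral geometry the complex is necessarily high-spin.
Configuration: e⁴ t₂⁵.
Orbital CFSE = 4(-0.6) + 5(0.4) = -0.4Δt = -0.4 × 3860 = -1544 cm⁻¹.

-1544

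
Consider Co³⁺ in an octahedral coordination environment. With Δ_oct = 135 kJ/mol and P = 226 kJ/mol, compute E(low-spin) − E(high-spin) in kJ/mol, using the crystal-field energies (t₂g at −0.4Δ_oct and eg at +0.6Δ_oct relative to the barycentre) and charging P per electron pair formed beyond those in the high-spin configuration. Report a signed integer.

Group 9 minus oxidation state +3 gives a d⁶ configuration for Co³⁺.
In the high-spin limit (t₂g⁴ eg²) the orbital term is -0.4Δ_oct = -54 kJ/mol, with no excess pairing.
Low-spin t₂g⁶ eg⁰ gives -2.4Δ_oct = -324 kJ/mol, but forming 2 extra pairs costs 2P = 452 kJ/mol, so E(LS) = -324 + 452 = 128 kJ/mol.
Thus E(LS) − E(HS) = 182 kJ/mol.

182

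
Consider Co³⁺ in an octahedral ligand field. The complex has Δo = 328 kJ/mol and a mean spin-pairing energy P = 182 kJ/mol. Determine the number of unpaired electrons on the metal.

0

Co sits in group 9; removing 3 electrons leaves Co³⁺ with 9 − 3 = 6 d electrons.
With Δo > P the complex is low-spin.
Configuration: t2g^6 e_g^0.
Unpaired electrons: 0.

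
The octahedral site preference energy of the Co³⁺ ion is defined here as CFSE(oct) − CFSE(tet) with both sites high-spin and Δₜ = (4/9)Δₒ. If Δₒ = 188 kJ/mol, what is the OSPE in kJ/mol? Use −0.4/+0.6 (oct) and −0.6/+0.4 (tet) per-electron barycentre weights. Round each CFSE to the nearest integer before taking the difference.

Co is in group 9, so Co³⁺ is d⁶ (9 − 3 = 6).
In an octahedral site d⁶ (HS) is t2g^4 e_g^2, giving CFSE(oct) = -0.4Δₒ = -75 kJ/mol.
Tetrahedral e^3 t2^3 gives -0.6Δₜ = -0.6 × (4/9) × 188 = -50 kJ/mol.
Subtracting, OSPE = -75 − (-50) = -25 kJ/mol.

-25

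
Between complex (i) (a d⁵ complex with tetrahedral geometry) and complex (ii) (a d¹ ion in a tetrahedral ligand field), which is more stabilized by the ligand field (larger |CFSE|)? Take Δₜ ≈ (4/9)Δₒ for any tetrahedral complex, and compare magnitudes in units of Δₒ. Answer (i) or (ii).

(i): With tetrahedral geometry the complex is necessarily high-spin; e^2 t2^3, CFSE = 0.0Δₜ ≈ 0.00Δₒ.
(ii): Tetrahedral splitting is small, so the complex is high-spin; e¹ t₂⁰, CFSE = -0.6Δₜ ≈ -0.27Δₒ.
So (ii) has the larger |CFSE|.

(ii)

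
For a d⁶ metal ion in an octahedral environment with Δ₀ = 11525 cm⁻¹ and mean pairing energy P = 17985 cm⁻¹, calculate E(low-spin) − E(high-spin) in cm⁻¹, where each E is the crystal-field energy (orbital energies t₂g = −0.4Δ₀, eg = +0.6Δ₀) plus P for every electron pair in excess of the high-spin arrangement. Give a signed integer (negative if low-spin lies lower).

12920

High-spin d⁶ fills as t₂g⁴ eg² with CFSE 4(−0.4) + 2(+0.6) = -0.4Δ₀ = -4610 cm⁻¹.
Low-spin t₂g⁶ eg⁰ gives -2.4Δ₀ = -27660 cm⁻¹, but forming 2 extra pairs costs 2P = 35970 cm⁻¹, so E(LS) = -27660 + 35970 = 8310 cm⁻¹.
The difference is 8310 − (-4610) = 12920 cm⁻¹, so high-spin lies lower.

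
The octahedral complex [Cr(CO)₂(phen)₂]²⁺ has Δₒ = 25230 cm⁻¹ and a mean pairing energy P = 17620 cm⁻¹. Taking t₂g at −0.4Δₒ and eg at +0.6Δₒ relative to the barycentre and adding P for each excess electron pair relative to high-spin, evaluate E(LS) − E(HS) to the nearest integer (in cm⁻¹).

-7610

Ligand charges: 2×(+0) from CO and 2×(+0) from phen sum to +0; with overall charge +2, Cr is +2.
Cr sits in group 6; removing 2 electrons leaves Cr²⁺ with 6 − 2 = 4 d electrons.
In the high-spin limit (t₂g³ eg¹) the orbital term is -0.6Δₒ = -15138 cm⁻¹, with no excess pairing.
Low-spin: t₂g⁴ eg⁰, orbital CFSE = -1.6Δₒ = -40368 cm⁻¹; plus 1 excess pair × P = +17620 cm⁻¹; total -22748 cm⁻¹.
E(LS) − E(HS) = -22748 − (-15138) = -7610 cm⁻¹.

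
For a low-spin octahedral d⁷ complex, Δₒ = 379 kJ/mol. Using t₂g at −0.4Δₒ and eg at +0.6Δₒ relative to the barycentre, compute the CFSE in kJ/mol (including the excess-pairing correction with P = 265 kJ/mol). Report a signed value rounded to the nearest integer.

-417

The d⁷ electrons fill as t₂g⁶ eg¹.
The orbital stabilization is -1.8Δₒ = -1.8 × 379 = -682 kJ/mol.
Relative to high-spin t₂g⁵ eg² (2 paired), the low-spin configuration has 1 additional pair, contributing +1 × 265 = +265 kJ/mol.
Overall CFSE = -682 + 265 = -417 kJ/mol.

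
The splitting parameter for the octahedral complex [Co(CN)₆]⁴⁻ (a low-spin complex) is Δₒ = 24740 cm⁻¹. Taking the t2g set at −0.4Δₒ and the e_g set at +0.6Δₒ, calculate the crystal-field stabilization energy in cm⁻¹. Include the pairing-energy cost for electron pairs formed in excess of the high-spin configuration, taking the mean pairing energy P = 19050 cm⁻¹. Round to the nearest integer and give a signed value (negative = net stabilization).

-25482

Each CN⁻ contributes -1; 6 × (-1) = -6. With overall charge -4, Co is in the +2 oxidation state.
Co²⁺: group 9, so d-count = 9 − 2 = 7.
Configuration: t2g^6 e_g^1.
CFSE(orbital) = 6×(-0.4Δₒ) + 1×(0.6Δₒ) = -1.8Δₒ; with Δₒ = 24740 cm⁻¹ that is -44532 cm⁻¹.
Pairing penalty: 3 pairs vs 2 in the high-spin reference → 1 extra × P = 19050 cm⁻¹.
Overall CFSE = -44532 + 19050 = -25482 cm⁻¹.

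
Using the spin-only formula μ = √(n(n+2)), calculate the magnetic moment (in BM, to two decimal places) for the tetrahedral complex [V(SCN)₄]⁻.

Each SCN⁻ contributes -1; 4 × (-1) = -4. With overall charge -1, V is in the +3 oxidation state.
V³⁺: group 5, so d-count = 5 − 3 = 2.
With tetrahedral geometry the complex is necessarily high-spin.
Configuration: e² t₂⁰ → 2 unpaired electrons.
μ(spin-only) = √[2(2+2)] = √8 ≈ 2.83 BM.

2.83 BM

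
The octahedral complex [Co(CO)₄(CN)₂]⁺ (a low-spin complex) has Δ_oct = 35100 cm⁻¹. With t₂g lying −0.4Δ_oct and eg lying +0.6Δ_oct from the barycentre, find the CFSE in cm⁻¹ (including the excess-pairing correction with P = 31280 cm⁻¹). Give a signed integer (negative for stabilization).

Ligand charges: 4×(+0) from CO and 2×(-1) from CN⁻ sum to -2; with overall charge +1, Co is +3.
Co is in group 9, so Co³⁺ is d⁶ (9 − 3 = 6).
Electron filling gives t₂g⁶ eg⁰.
Orbital CFSE = 6(-0.4) + 0(0.6) = -2.4Δ_oct = -2.4 × 35100 = -84240 cm⁻¹.
High-spin d⁶ would be t₂g⁴ eg² with 1 pair; low-spin has 3, so 2 excess pairs cost +2P = +62560 cm⁻¹.
Combining: -84240 + 62560 = -21680 cm⁻¹.

-21680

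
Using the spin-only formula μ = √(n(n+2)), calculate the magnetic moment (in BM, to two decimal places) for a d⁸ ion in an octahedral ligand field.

Configuration: t2g^6 e_g^2 → 2 unpaired electrons.
μ(spin-only) = √[2(2+2)] = √8 ≈ 2.83 BM.

2.83 BM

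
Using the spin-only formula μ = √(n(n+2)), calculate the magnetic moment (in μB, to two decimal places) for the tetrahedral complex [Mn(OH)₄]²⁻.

Each OH⁻ contributes -1; 4 × (-1) = -4. With overall charge -2, Mn is in the +2 oxidation state.
Mn is in group 7, so Mn²⁺ is d⁵ (7 − 2 = 5).
Tetrahedral splitting is small, so the complex is high-spin.
Configuration: e^2 t2^3 → 5 unpaired electrons.
μ(spin-only) = √[5(5+2)] = √35 ≈ 5.92 μB.

5.92 μB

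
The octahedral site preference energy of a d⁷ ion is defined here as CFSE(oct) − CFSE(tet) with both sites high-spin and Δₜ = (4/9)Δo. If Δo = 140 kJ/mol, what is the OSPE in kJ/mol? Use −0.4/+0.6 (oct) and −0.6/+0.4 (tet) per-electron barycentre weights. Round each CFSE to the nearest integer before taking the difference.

-37

Octahedral high-spin t₂g⁵ eg²: CFSE = -0.8 × 140 = -112 kJ/mol.
Tetrahedral e⁴ t₂³ gives -1.2Δₜ = -1.2 × (4/9) × 140 = -75 kJ/mol.
Subtracting, OSPE = -112 − (-75) = -37 kJ/mol.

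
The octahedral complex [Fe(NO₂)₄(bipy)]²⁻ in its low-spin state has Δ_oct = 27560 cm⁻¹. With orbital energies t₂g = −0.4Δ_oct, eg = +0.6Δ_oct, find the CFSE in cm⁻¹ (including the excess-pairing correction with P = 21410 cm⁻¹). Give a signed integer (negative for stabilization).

-23324

Ligand charges: 4×(-1) from NO₂⁻ and 1×(+0) from bipy sum to -4; with overall charge -2, Fe is +2.
Fe is in group 8, so Fe²⁺ is d⁶ (8 − 2 = 6).
The d⁶ electrons fill as t₂g⁶ eg⁰.
The orbital stabilization is -2.4Δ_oct = -2.4 × 27560 = -66144 cm⁻¹.
Relative to high-spin t₂g⁴ eg² (1 paired), the low-spin configuration has 2 additional pairs, contributing +2 × 21410 = +42820 cm⁻¹.
Combining: -66144 + 42820 = -23324 cm⁻¹.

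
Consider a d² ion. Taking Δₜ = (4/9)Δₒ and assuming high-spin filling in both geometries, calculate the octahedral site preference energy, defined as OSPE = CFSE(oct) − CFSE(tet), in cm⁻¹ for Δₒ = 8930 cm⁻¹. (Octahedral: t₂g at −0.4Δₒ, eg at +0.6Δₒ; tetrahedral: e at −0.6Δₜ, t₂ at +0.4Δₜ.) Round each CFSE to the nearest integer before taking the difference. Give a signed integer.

Octahedral (high-spin): t₂g² eg⁰, CFSE = 2(−0.4) + 0(+0.6) = -0.8Δₒ = -0.8 × 8930 = -7144 cm⁻¹.
Tetrahedral e² t₂⁰ gives -1.2Δₜ = -1.2 × (4/9) × 8930 = -4763 cm⁻¹.
Subtracting, OSPE = -7144 − (-4763) = -2381 cm⁻¹.

-2381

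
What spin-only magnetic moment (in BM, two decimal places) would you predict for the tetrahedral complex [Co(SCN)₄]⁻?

4.90 BM

Each SCN⁻ contributes -1; 4 × (-1) = -4. With overall charge -1, Co is in the +3 oxidation state.
Co is in group 9, so Co³⁺ is d⁶ (9 − 3 = 6).
Tetrahedral fields are weak (Δₜ ≈ 4/9 Δₒ), so electrons fill high-spin.
Configuration: e^3 t2^3 → 4 unpaired electrons.
μ(spin-only) = √[4(4+2)] = √24 ≈ 4.90 BM.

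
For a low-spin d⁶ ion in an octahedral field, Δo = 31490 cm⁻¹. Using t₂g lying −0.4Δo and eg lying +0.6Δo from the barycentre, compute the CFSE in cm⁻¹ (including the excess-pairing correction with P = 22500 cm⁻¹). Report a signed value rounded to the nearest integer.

-30576

The d⁶ electrons fill as t₂g⁶ eg⁰.
Orbital CFSE = 6(-0.4) + 0(0.6) = -2.4Δo = -2.4 × 31490 = -75576 cm⁻¹.
Pairing penalty: 3 pairs vs 1 in the high-spin reference → 2 extra × P = 45000 cm⁻¹.
Overall CFSE = -75576 + 45000 = -30576 cm⁻¹.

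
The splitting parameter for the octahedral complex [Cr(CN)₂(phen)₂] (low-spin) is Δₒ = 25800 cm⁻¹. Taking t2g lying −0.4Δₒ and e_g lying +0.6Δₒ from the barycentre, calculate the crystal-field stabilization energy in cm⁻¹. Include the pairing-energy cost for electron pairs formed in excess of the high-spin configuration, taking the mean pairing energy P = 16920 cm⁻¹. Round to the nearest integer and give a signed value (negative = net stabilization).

-24360

Ligand charges: 2×(-1) from CN⁻ and 2×(+0) from phen sum to -2; with overall charge +0, Cr is +2.
Group 6 minus oxidation state +2 gives a d⁴ configuration for Cr²⁺.
Configuration: t2g^4 e_g^0.
The orbital stabilization is -1.6Δₒ = -1.6 × 25800 = -41280 cm⁻¹.
Pairing penalty: 1 pair vs 0 in the high-spin reference → 1 extra × P = 16920 cm⁻¹.
Net CFSE = -41280 + 16920 = -24360 cm⁻¹.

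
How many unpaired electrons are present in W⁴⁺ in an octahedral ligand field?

2

W⁴⁺: group 6, so d-count = 6 − 4 = 2.
Configuration: t₂g² eg⁰, giving 2 unpaired electrons.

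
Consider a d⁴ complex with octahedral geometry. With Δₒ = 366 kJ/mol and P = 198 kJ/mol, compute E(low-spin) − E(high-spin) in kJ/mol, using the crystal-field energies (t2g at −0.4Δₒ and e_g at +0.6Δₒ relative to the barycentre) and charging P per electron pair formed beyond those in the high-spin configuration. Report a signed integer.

-168

High-spin d⁴ fills as t2g^3 e_g^1 with CFSE 3(−0.4) + 1(+0.6) = -0.6Δₒ = -220 kJ/mol.
Low-spin t2g^4 e_g^0 gives -1.6Δₒ = -586 kJ/mol, but forming 1 extra pair costs 1P = 198 kJ/mol, so E(LS) = -586 + 198 = -388 kJ/mol.
E(LS) − E(HS) = -388 − (-220) = -168 kJ/mol.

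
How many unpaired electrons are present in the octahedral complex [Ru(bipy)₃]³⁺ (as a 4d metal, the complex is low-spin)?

1

bipy is neutral, so the +3 overall charge sits on Ru: oxidation state +3.
Group 8 minus oxidation state +3 gives a d⁵ configuration for Ru³⁺.
Configuration: t2g^5 e_g^0, giving 1 unpaired electron.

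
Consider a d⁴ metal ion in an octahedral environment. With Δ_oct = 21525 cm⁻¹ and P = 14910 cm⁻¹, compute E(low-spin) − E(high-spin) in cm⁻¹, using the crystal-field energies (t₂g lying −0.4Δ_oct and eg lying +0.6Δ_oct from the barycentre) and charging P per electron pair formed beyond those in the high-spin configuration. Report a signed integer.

In the high-spin limit (t₂g³ eg¹) the orbital term is -0.6Δ_oct = -12915 cm⁻¹, with no excess pairing.
Low-spin: t₂g⁴ eg⁰, orbital CFSE = -1.6Δ_oct = -34440 cm⁻¹; plus 1 excess pair × P = +14910 cm⁻¹; total -19530 cm⁻¹.
Thus E(LS) − E(HS) = -6615 cm⁻¹.

-6615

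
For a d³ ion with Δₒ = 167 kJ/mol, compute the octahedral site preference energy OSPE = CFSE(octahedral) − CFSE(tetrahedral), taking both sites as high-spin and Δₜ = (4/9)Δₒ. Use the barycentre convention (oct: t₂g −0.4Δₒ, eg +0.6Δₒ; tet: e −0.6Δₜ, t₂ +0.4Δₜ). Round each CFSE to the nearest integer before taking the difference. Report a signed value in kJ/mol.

-141

Octahedral high-spin t₂g³ eg⁰: CFSE = -1.2 × 167 = -200 kJ/mol.
In a tetrahedral site the filling is e² t₂¹: CFSE(tet) = -0.8Δₜ = -0.8 × (4/9)(167) = -59 kJ/mol.
Subtracting, OSPE = -200 − (-59) = -141 kJ/mol.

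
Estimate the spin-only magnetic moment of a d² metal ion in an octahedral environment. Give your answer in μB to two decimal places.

2.83 μB

For octahedral d² the high- and low-spin configurations coincide.
Configuration: t₂g² eg⁰ → 2 unpaired electrons.
μ(spin-only) = √[2(2+2)] = √8 ≈ 2.83 μB.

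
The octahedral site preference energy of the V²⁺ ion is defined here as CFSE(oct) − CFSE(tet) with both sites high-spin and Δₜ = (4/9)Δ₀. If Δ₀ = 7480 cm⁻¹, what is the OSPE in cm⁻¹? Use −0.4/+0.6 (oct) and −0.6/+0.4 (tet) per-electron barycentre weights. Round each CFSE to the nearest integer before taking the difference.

-6316

V sits in group 5; removing 2 electrons leaves V²⁺ with 5 − 2 = 3 d electrons.
Octahedral high-spin t₂g³ eg⁰: CFSE = -1.2 × 7480 = -8976 cm⁻¹.
Tetrahedral e² t₂¹ gives -0.8Δₜ = -0.8 × (4/9) × 7480 = -2660 cm⁻¹.
OSPE = -8976 − (-2660) = -6316 cm⁻¹.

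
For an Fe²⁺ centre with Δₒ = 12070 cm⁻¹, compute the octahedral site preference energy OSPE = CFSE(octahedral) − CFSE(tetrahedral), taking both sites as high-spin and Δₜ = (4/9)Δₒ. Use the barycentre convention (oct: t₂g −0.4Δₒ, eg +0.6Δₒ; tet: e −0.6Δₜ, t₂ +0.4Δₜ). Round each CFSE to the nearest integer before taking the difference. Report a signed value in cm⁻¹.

-1609

Fe is in group 8, so Fe²⁺ is d⁶ (8 − 2 = 6).
Octahedral (high-spin): t₂g⁴ eg², CFSE = 4(−0.4) + 2(+0.6) = -0.4Δₒ = -0.4 × 12070 = -4828 cm⁻¹.
Tetrahedral e³ t₂³ gives -0.6Δₜ = -0.6 × (4/9) × 12070 = -3219 cm⁻¹.
OSPE = -4828 − (-3219) = -1609 cm⁻¹.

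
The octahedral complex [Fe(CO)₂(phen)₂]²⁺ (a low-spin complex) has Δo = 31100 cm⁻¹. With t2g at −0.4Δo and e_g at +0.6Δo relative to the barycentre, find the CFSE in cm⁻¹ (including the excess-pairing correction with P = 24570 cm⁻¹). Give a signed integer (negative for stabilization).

-25500

Ligand charges: 2×(+0) from CO and 2×(+0) from phen sum to +0; with overall charge +2, Fe is +2.
Fe is in group 8, so Fe²⁺ is d⁶ (8 − 2 = 6).
Electron filling gives t2g^6 e_g^0.
The orbital stabilization is -2.4Δo = -2.4 × 31100 = -74640 cm⁻¹.
Relative to high-spin t2g^4 e_g^2 (1 paired), the low-spin configuration has 2 additional pairs, contributing +2 × 24570 = +49140 cm⁻¹.
Net CFSE = -74640 + 49140 = -25500 cm⁻¹.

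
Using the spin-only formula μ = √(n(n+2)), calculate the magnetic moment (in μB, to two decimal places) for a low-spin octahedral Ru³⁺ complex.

Group 8 minus oxidation state +3 gives a d⁵ configuration for Ru³⁺.
Configuration: t2g^5 e_g^0 → 1 unpaired electron.
μ(spin-only) = √[1(1+2)] = √3 ≈ 1.73 μB.

1.73 μB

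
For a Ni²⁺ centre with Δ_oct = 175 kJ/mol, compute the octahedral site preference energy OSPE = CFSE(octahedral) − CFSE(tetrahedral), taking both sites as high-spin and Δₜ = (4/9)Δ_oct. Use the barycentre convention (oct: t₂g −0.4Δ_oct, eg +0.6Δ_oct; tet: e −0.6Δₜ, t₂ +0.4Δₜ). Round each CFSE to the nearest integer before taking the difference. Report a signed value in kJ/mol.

Ni is in group 10, so Ni²⁺ is d⁸ (10 − 2 = 8).
In an octahedral site d⁸ (HS) is t2g^6 e_g^2, giving CFSE(oct) = -1.2Δ_oct = -210 kJ/mol.
Tetrahedral e^4 t2^4 gives -0.8Δₜ = -0.8 × (4/9) × 175 = -62 kJ/mol.
Subtracting, OSPE = -210 − (-62) = -148 kJ/mol.

-148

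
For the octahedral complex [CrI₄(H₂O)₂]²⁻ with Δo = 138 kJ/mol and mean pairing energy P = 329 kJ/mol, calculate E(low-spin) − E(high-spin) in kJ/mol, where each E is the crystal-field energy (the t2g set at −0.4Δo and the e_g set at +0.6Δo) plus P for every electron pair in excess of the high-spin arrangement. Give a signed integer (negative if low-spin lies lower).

191

Ligand charges: 4×(-1) from I⁻ and 2×(+0) from H₂O sum to -4; with overall charge -2, Cr is +2.
Cr²⁺: group 6, so d-count = 6 − 2 = 4.
High-spin: t2g^3 e_g^1, CFSE = -0.6Δo = -83 kJ/mol.
Low-spin: t2g^4 e_g^0, orbital CFSE = -1.6Δo = -221 kJ/mol; plus 1 excess pair × P = +329 kJ/mol; total 108 kJ/mol.
E(LS) − E(HS) = 108 − (-83) = 191 kJ/mol.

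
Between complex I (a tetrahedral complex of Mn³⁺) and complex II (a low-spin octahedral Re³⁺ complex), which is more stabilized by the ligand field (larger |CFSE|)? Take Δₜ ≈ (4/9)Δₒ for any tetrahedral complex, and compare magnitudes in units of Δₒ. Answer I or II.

I: Mn³⁺: group 7, so d-count = 7 − 3 = 4; Tetrahedral splitting is small, so the complex is high-spin; e² t₂², CFSE = -0.4Δₜ ≈ -0.18Δₒ.
II: Group 7 minus oxidation state +3 gives a d⁴ configuration for Re³⁺; t2g^4 e_g^0, CFSE = -1.6Δₒ.
So II has the larger |CFSE|.

II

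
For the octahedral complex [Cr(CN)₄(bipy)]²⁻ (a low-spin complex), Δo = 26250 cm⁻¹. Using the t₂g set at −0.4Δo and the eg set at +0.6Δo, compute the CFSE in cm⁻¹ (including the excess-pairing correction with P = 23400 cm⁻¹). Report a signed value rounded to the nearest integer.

-18600

Ligand charges: 4×(-1) from CN⁻ and 1×(+0) from bipy sum to -4; with overall charge -2, Cr is +2.
Group 6 minus oxidation state +2 gives a d⁴ configuration for Cr²⁺.
The d⁴ electrons fill as t₂g⁴ eg⁰.
The orbital stabilization is -1.6Δo = -1.6 × 26250 = -42000 cm⁻¹.
High-spin d⁴ would be t₂g³ eg¹ with 0 pairs; low-spin has 1, so 1 excess pair costs +1P = +23400 cm⁻¹.
Combining: -42000 + 23400 = -18600 cm⁻¹.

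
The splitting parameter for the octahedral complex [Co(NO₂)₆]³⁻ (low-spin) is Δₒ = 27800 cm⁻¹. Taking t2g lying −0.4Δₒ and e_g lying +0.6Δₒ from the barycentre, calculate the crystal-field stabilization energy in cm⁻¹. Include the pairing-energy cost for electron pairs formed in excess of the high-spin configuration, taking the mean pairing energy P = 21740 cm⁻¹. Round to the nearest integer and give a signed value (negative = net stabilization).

-23240

Each NO₂⁻ contributes -1; 6 × (-1) = -6. With overall charge -3, Co is in the +3 oxidation state.
Co sits in group 9; removing 3 electrons leaves Co³⁺ with 9 − 3 = 6 d electrons.
Configuration: t2g^6 e_g^0.
Orbital CFSE = 6(-0.4) + 0(0.6) = -2.4Δₒ = -2.4 × 27800 = -66720 cm⁻¹.
Pairing penalty: 3 pairs vs 1 in the high-spin reference → 2 extra × P = 43480 cm⁻¹.
Net CFSE = -66720 + 43480 = -23240 cm⁻¹.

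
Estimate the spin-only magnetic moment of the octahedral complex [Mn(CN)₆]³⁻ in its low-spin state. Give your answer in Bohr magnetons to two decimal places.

2.83 Bohr magnetons

Each CN⁻ contributes -1; 6 × (-1) = -6. With overall charge -3, Mn is in the +3 oxidation state.
Group 7 minus oxidation state +3 gives a d⁴ configuration for Mn³⁺.
Configuration: t₂g⁴ eg⁰ → 2 unpaired electrons.
μ(spin-only) = √[2(2+2)] = √8 ≈ 2.83 Bohr magnetons.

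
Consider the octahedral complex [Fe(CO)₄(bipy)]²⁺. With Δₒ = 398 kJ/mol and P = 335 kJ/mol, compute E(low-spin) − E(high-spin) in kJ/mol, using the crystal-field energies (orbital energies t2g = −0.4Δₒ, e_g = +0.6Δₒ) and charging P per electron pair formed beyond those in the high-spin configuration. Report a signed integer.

-126

Ligand charges: 4×(+0) from CO and 1×(+0) from bipy sum to +0; with overall charge +2, Fe is +2.
Fe is in group 8, so Fe²⁺ is d⁶ (8 − 2 = 6).
High-spin d⁶ fills as t2g^4 e_g^2 with CFSE 4(−0.4) + 2(+0.6) = -0.4Δₒ = -159 kJ/mol.
Low-spin t2g^6 e_g^0 gives -2.4Δₒ = -955 kJ/mol, but forming 2 extra pairs costs 2P = 670 kJ/mol, so E(LS) = -955 + 670 = -285 kJ/mol.
E(LS) − E(HS) = -285 − (-159) = -126 kJ/mol.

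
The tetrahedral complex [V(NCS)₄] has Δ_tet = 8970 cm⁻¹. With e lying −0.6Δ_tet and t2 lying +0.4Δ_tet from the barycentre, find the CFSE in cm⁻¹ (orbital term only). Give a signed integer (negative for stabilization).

Each NCS⁻ contributes -1; 4 × (-1) = -4. With overall charge +0, V is in the +4 oxidation state.
V⁴⁺: group 5, so d-count = 5 − 4 = 1.
Tetrahedral splitting is small, so the complex is high-spin.
Configuration: e^1 t2^0.
The orbital stabilization is -0.6Δ_tet = -0.6 × 8970 = -5382 cm⁻¹.

-5382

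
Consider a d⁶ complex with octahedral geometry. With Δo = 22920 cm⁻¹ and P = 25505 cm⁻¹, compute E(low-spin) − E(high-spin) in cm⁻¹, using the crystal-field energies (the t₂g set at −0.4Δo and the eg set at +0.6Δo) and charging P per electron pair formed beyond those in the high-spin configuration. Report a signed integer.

High-spin: t₂g⁴ eg², CFSE = -0.4Δo = -9168 cm⁻¹.
Low-spin: t₂g⁶ eg⁰, orbital CFSE = -2.4Δo = -55008 cm⁻¹; plus 2 excess pairs × P = +51010 cm⁻¹; total -3998 cm⁻¹.
The difference is -3998 − (-9168) = 5170 cm⁻¹, so high-spin lies lower.

5170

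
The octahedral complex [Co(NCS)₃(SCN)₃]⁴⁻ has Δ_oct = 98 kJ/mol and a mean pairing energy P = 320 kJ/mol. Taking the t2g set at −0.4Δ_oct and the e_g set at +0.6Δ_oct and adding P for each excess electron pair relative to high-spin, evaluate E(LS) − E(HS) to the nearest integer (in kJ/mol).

222

Ligand charges: 3×(-1) from NCS⁻ and 3×(-1) from SCN⁻ sum to -6; with overall charge -4, Co is +2.
Co²⁺: group 9, so d-count = 9 − 2 = 7.
High-spin: t2g^5 e_g^2, CFSE = -0.8Δ_oct = -78 kJ/mol.
Low-spin t2g^6 e_g^1 gives -1.8Δ_oct = -176 kJ/mol, but forming 1 extra pair costs 1P = 320 kJ/mol, so E(LS) = -176 + 320 = 144 kJ/mol.
E(LS) − E(HS) = 144 − (-78) = 222 kJ/mol.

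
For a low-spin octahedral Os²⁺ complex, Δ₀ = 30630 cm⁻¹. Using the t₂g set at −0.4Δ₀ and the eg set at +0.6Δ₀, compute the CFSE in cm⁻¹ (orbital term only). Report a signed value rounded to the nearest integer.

Os is in group 8, so Os²⁺ is d⁶ (8 − 2 = 6).
The d⁶ electrons fill as t₂g⁶ eg⁰.
CFSE(orbital) = 6×(-0.4Δ₀) + 0×(0.6Δ₀) = -2.4Δ₀; with Δ₀ = 30630 cm⁻¹ that is -73512 cm⁻¹.

-73512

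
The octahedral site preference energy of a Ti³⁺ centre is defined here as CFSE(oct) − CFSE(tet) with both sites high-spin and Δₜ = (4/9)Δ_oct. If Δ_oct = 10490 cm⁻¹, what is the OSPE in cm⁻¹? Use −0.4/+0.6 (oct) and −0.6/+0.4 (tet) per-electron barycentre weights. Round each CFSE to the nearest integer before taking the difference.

Ti sits in group 4; removing 3 electrons leaves Ti³⁺ with 4 − 3 = 1 d electrons.
In an octahedral site d¹ (HS) is t₂g¹ eg⁰, giving CFSE(oct) = -0.4Δ_oct = -4196 cm⁻¹.
Tetrahedral e¹ t₂⁰ gives -0.6Δₜ = -0.6 × (4/9) × 10490 = -2797 cm⁻¹.
OSPE = CFSE(oct) − CFSE(tet) = -4196 − (-2797) = -1399 cm⁻¹.

-1399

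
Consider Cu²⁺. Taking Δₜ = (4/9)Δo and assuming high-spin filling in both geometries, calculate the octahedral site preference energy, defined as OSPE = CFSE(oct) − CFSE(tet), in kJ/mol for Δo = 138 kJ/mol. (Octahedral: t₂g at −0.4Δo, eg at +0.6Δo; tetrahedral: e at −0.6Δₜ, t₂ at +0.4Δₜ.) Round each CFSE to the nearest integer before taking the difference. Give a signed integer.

-58

Cu²⁺: group 11, so d-count = 11 − 2 = 9.
Octahedral (high-spin): t2g^6 e_g^3, CFSE = 6(−0.4) + 3(+0.6) = -0.6Δo = -0.6 × 138 = -83 kJ/mol.
Tetrahedral: e^4 t2^5, CFSE = 4(−0.6) + 5(+0.4) = -0.4Δₜ = -0.4 × (4/9) × 138 = -25 kJ/mol.
OSPE = -83 − (-25) = -58 kJ/mol.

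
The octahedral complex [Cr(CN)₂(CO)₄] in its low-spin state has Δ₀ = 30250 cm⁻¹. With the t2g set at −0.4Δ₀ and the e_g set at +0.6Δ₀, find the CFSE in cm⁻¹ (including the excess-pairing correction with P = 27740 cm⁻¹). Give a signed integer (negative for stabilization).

Ligand charges: 2×(-1) from CN⁻ and 4×(+0) from CO sum to -2; with overall charge +0, Cr is +2.
Group 6 minus oxidation state +2 gives a d⁴ configuration for Cr²⁺.
The d⁴ electrons fill as t2g^4 e_g^0.
CFSE(orbital) = 4×(-0.4Δ₀) + 0×(0.6Δ₀) = -1.6Δ₀; with Δ₀ = 30250 cm⁻¹ that is -48400 cm⁻¹.
High-spin d⁴ would be t2g^3 e_g^1 with 0 pairs; low-spin has 1, so 1 excess pair costs +1P = +27740 cm⁻¹.
Overall CFSE = -48400 + 27740 = -20660 cm⁻¹.

-20660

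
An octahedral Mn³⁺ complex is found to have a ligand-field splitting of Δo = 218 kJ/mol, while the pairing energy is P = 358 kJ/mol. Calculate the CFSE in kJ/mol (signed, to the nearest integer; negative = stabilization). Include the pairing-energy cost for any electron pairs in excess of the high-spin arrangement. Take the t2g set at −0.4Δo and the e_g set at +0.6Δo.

-131

Group 7 minus oxidation state +3 gives a d⁴ configuration for Mn³⁺.
Here Δo < P (218 < 358), so the high-spin state is favoured.
Filling d⁴ accordingly: t2g^3 e_g^1.
Orbital CFSE = -0.6Δo = -0.6 × 218 = -131 kJ/mol.
High-spin has no excess pairs, so no pairing correction applies.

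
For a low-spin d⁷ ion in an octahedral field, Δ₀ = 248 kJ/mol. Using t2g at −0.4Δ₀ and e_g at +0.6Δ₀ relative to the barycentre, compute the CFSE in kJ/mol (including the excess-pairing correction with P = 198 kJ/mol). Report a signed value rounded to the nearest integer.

Electron filling gives t2g^6 e_g^1.
Orbital CFSE = 6(-0.4) + 1(0.6) = -1.8Δ₀ = -1.8 × 248 = -446 kJ/mol.
Pairing penalty: 3 pairs vs 2 in the high-spin reference → 1 extra × P = 198 kJ/mol.
Net CFSE = -446 + 198 = -248 kJ/mol.

-248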